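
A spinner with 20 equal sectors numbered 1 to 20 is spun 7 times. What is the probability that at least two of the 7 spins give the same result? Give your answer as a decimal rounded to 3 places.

0.695

P(all 7 different) = 20/20 · 19/20 · ··· · 14/20 ≈ 0.305.
P(at least two equal) = 1 − 0.305 = 0.695.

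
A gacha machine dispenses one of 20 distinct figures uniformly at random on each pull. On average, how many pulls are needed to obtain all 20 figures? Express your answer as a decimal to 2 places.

71.95

After i distinct types are collected, each trial gives a new one with probability (20−i)/20, so the expected wait for the next new type is 20/(20−i).
E = 20/20 + 20/19 + 20/18 + 20/17 + 20/16 + 20/15 + 20/14 + 20/13 + 20/12 + 20/11 + 20/10 + 20/9 + 20/8 + 20/7 + 20/6 + 20/5 + 20/4 + 20/3 + 20/2 + 20/1 = 279175675/3879876 ≈ 71.95.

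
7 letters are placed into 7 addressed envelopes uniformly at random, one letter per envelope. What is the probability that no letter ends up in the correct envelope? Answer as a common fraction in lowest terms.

This is the derangement probability: permutations of 7 with no fixed point.
D(7) = 7! · (1 − 1/1! + 1/2! − ··· + (−1)^7/7!) = 1854.
P = 1854/5040 = 103/280.

103/280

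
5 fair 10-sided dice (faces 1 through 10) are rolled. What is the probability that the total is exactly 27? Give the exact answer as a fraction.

There are 10^5 = 100000 equally likely outcomes.
The number of ordered 5-tuples from {1,…,10} summing to 27 is 6000.
P(sum = 27) = 6000/100000 = 3/50.

3/50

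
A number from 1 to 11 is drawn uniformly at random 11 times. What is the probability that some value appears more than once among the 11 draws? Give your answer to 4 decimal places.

0.9999

P(all 11 different) = 11/11 · 10/11 · ··· · 1/11 ≈ 0.0001.
P(at least two equal) = 1 − 0.0001 = 0.9999.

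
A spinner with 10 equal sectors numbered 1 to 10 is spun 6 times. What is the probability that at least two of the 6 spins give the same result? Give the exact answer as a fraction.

1061/1250

P(all 6 different) = 10/10 · 9/10 · ··· · 5/10 = 189/1250.
P(at least two equal) = 1 − 189/1250 = 1061/1250.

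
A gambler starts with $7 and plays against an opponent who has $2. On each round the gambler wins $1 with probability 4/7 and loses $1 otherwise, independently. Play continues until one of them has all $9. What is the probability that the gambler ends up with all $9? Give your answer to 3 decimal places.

0.937

Let r = q/p = (3/7)/(4/7) = 3/4. The recurrence P(i) = p·P(i+1) + q·P(i−1) with P(0)=0, P(9)=1 gives P(i) = (1 − r^i)/(1 − r^9).
P(7) = (1 − (3/4)^7) / (1 − (3/4)^9) = 227152/242461 ≈ 0.937.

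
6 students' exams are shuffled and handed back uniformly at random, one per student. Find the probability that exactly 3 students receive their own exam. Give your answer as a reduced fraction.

Choose which 3 of the 6 are fixed: C(6,3) = 20 ways.
The remaining 3 must have no fixed point: D(3) = 2.
P = 20·2/720 = 1/18.

1/18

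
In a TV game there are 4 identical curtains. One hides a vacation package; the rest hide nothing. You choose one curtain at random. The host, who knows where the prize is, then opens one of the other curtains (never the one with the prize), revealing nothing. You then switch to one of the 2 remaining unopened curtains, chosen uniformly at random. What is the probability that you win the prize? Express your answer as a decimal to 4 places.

0.3750

Your original curtain holds the prize with probability 1/4, so the other 3 collectively hold it with probability 3/4.
The host can always find an empty curtain to open, so this doesn't change that 3/4; it is now spread over the 2 remaining unopened curtains.
P(win by switching) = (3/4) · (1/2) = 3/8 ≈ 0.3750.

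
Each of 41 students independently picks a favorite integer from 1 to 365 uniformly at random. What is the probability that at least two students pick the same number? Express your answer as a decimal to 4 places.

It's easier to compute the probability that all 41 are distinct.
P(all distinct) = 365/365 · 364/365 · ··· · 325/365 ≈ 0.0968.
So the probability of at least one match is 1 − 0.0968 = 0.9032.

0.9032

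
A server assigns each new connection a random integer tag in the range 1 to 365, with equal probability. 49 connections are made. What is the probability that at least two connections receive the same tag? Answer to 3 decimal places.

It's easier to compute the probability that all 49 are distinct.
P(all distinct) = 365/365 · 364/365 · ··· · 317/365 ≈ 0.034.
So the probability of at least one match is 1 − 0.034 = 0.966.

0.966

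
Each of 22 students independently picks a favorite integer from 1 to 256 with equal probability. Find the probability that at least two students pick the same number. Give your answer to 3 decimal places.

It's easier to compute the probability that all 22 are distinct.
P(all distinct) = 256/256 · 255/256 · ··· · 235/256 ≈ 0.395.
So the probability of at least one match is 1 − 0.395 = 0.605.

0.605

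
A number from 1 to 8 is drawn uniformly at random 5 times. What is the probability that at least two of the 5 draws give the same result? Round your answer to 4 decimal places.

0.7949

P(all 5 different) = 8/8 · 7/8 · ··· · 4/8 ≈ 0.2051.
P(at least two equal) = 1 − 0.2051 = 0.7949.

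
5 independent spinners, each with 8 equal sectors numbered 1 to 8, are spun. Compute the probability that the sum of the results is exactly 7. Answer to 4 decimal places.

There are 8^5 = 32768 equally likely outcomes.
The number of ordered 5-tuples from {1,…,8} summing to 7 is 15.
P(sum = 7) = 15/32768 ≈ 0.0005.

0.0005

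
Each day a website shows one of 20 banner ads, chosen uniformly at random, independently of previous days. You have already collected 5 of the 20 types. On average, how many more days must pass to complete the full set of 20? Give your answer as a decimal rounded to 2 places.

Starting from 5 distinct types, each trial gives a new one with probability (20−i)/20 when i types are held, so the wait for the next new type is 20/(20−i).
E = 20/15 + 20/14 + 20/13 + 20/12 + 20/11 + 20/10 + 20/9 + 20/8 + 20/7 + 20/6 + 20/5 + 20/4 + 20/3 + 20/2 + 20/1 = 1195757/18018 ≈ 66.36.

66.36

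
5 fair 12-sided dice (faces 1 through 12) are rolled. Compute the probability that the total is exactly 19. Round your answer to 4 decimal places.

There are 12^5 = 248832 equally likely outcomes.
The number of ordered 5-tuples from {1,…,12} summing to 19 is 2985.
P(sum = 19) = 2985/248832 = 995/82944 ≈ 0.0120.

0.0120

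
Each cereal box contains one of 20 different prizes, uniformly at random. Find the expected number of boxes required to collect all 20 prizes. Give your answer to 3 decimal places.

71.955

After i distinct types are collected, each trial gives a new one with probability (20−i)/20, so the expected wait for the next new type is 20/(20−i).
E = 20/20 + 20/19 + 20/18 + 20/17 + 20/16 + 20/15 + 20/14 + 20/13 + 20/12 + 20/11 + 20/10 + 20/9 + 20/8 + 20/7 + 20/6 + 20/5 + 20/4 + 20/3 + 20/2 + 20/1 = 279175675/3879876 ≈ 71.955.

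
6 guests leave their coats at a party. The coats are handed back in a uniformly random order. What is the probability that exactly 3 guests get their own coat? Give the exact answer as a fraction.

Choose which 3 of the 6 are fixed: C(6,3) = 20 ways.
The remaining 3 must have no fixed point: D(3) = 2.
P = 20·2/720 = 1/18.

1/18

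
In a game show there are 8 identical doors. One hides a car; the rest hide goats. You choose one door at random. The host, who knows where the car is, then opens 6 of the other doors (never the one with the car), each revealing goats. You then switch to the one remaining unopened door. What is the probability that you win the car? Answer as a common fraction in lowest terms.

Your original door holds the car with probability 1/8, so the other 7 collectively hold it with probability 7/8.
The host can always find 6 empty doors to open, so the reveals don't change that 7/8; it is now spread over the 1 remaining unopened door.
P(win by switching) = (7/8) · (1/1) = 7/8.

7/8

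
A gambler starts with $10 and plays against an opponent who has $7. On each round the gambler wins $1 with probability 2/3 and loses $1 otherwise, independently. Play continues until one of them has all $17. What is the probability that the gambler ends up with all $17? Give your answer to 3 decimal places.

0.999

Let r = q/p = (1/3)/(2/3) = 1/2. The recurrence P(i) = p·P(i+1) + q·P(i−1) with P(0)=0, P(17)=1 gives P(i) = (1 − r^i)/(1 − r^17).
P(10) = (1 − (1/2)^10) / (1 − (1/2)^17) = 130944/131071 ≈ 0.999.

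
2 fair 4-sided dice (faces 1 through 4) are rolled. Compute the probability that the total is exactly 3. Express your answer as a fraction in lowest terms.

1/8

There are 4^2 = 16 equally likely outcomes.
The number of ordered 2-tuples from {1,…,4} summing to 3 is 2.
P(sum = 3) = 2/16 = 1/8.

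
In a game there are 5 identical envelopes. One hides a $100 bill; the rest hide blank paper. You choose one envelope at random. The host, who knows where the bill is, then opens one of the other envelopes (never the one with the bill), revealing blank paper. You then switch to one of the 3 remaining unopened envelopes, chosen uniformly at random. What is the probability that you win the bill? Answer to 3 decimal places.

0.267

Your original envelope holds the bill with probability 1/5, so the other 4 collectively hold it with probability 4/5.
The host can always find an empty envelope to open, so this doesn't change that 4/5; it is now spread over the 3 remaining unopened envelopes.
P(win by switching) = (4/5) · (1/3) = 4/15 ≈ 0.267.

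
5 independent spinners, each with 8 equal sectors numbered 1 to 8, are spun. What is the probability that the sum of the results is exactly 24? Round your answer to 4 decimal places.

0.0726

There are 8^5 = 32768 equally likely outcomes.
The number of ordered 5-tuples from {1,…,8} summing to 24 is 2380.
P(sum = 24) = 2380/32768 = 595/8192 ≈ 0.0726.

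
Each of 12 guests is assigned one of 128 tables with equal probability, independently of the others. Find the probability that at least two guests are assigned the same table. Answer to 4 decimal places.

It's easier to compute the probability that all 12 are distinct.
P(all distinct) = 128/128 · 127/128 · ··· · 117/128 ≈ 0.5875.
So the probability of at least one match is 1 − 0.5875 = 0.4125.

0.4125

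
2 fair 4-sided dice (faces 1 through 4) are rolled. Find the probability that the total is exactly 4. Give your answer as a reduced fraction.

3/16

There are 4^2 = 16 equally likely outcomes.
The number of ordered 2-tuples from {1,…,4} summing to 4 is 3.
P(sum = 4) = 3/16.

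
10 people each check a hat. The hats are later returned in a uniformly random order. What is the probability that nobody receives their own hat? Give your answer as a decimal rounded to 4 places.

0.3679

This is the derangement probability: permutations of 10 with no fixed point.
D(10) = 10! · (1 − 1/1! + 1/2! − ··· + (−1)^10/10!) = 1334961.
P = 1334961/3628800 = 16481/44800 ≈ 0.3679.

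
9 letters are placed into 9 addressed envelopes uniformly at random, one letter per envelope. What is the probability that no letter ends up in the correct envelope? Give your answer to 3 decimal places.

This is the derangement probability: permutations of 9 with no fixed point.
D(9) = 9! · (1 − 1/1! + 1/2! − ··· + (−1)^9/9!) = 133496.
P = 133496/362880 = 16687/45360 ≈ 0.368.

0.368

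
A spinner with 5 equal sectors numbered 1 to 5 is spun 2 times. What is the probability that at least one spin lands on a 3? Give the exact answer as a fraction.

P(no spin lands on a 3) = (4/5)^2 = 16/25.
P(at least one) = 1 − 16/25 = 9/25.

9/25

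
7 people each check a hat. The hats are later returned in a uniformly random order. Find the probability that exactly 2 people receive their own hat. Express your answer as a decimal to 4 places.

Choose which 2 of the 7 are fixed: C(7,2) = 21 ways.
The remaining 5 must have no fixed point: D(5) = 44.
P = 21·44/5040 = 11/60 ≈ 0.1833.

0.1833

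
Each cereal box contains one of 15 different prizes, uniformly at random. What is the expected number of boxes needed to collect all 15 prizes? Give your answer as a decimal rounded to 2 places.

49.77

After i distinct types are collected, each trial gives a new one with probability (15−i)/15, so the expected wait for the next new type is 15/(15−i).
E = 15/15 + 15/14 + 15/13 + 15/12 + 15/11 + 15/10 + 15/9 + 15/8 + 15/7 + 15/6 + 15/5 + 15/4 + 15/3 + 15/2 + 15/1 = 1195757/24024 ≈ 49.77.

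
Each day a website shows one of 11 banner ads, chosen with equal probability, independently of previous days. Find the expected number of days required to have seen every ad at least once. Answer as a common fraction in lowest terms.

83711/2520

After i distinct types are collected, each trial gives a new one with probability (11−i)/11, so the expected wait for the next new type is 11/(11−i).
E = 11/11 + 11/10 + 11/9 + 11/8 + 11/7 + 11/6 + 11/5 + 11/4 + 11/3 + 11/2 + 11/1 = 83711/2520.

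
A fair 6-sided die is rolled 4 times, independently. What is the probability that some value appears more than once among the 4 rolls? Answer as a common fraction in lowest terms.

P(all 4 different) = 6/6 · 5/6 · ··· · 3/6 = 5/18.
P(at least two equal) = 1 − 5/18 = 13/18.

13/18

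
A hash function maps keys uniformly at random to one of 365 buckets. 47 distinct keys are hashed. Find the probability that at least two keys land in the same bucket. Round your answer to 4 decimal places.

0.9548

It's easier to compute the probability that all 47 are distinct.
P(all distinct) = 365/365 · 364/365 · ··· · 319/365 ≈ 0.0452.
So the probability of at least one match is 1 − 0.0452 = 0.9548.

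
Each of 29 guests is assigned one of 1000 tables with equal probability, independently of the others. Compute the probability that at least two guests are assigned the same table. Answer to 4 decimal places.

0.3363

It's easier to compute the probability that all 29 are distinct.
P(all distinct) = 1000/1000 · 999/1000 · ··· · 972/1000 ≈ 0.6637.
So the probability of at least one match is 1 − 0.6637 = 0.3363.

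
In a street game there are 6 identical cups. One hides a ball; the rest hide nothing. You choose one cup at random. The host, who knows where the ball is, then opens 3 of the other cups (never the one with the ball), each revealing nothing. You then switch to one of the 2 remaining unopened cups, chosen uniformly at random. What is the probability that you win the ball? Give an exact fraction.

5/12

Your original cup holds the ball with probability 1/6, so the other 5 collectively hold it with probability 5/6.
The host can always find 3 empty cups to open, so the reveals don't change that 5/6; it is now spread over the 2 remaining unopened cups.
P(win by switching) = (5/6) · (1/2) = 5/12.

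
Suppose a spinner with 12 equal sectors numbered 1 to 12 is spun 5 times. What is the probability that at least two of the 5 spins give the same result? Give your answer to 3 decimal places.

P(all 5 different) = 12/12 · 11/12 · ··· · 8/12 ≈ 0.382.
P(at least two equal) = 1 − 0.382 = 0.618.

0.618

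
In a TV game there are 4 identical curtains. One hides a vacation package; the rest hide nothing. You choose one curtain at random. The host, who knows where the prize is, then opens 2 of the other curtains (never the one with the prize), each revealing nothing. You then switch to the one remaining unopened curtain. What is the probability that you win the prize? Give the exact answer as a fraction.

Your original curtain holds the prize with probability 1/4, so the other 3 collectively hold it with probability 3/4.
The host can always find 2 empty curtains to open, so the reveals don't change that 3/4; it is now spread over the 1 remaining unopened curtain.
P(win by switching) = (3/4) · (1/1) = 3/4.

3/4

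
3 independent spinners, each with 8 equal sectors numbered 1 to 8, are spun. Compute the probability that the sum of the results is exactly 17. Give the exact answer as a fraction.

There are 8^3 = 512 equally likely outcomes.
The number of ordered 3-tuples from {1,…,8} summing to 17 is 36.
P(sum = 17) = 36/512 = 9/128.

9/128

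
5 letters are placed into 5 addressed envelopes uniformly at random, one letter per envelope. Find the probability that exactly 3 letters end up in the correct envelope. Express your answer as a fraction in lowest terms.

Choose which 3 of the 5 are fixed: C(5,3) = 10 ways.
The remaining 2 must have no fixed point: D(2) = 1.
P = 10·1/120 = 1/12.

1/12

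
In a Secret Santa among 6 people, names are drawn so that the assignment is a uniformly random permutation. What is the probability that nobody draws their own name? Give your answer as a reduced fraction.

53/144

This is the derangement probability: permutations of 6 with no fixed point.
D(6) = 6! · (1 − 1/1! + 1/2! − ··· + (−1)^6/6!) = 265.
P = 265/720 = 53/144.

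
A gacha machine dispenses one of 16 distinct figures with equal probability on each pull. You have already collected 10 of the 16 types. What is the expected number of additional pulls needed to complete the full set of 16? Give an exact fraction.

196/5

Starting from 10 distinct types, each trial gives a new one with probability (16−i)/16 when i types are held, so the wait for the next new type is 16/(16−i).
E = 16/6 + 16/5 + 16/4 + 16/3 + 16/2 + 16/1 = 196/5.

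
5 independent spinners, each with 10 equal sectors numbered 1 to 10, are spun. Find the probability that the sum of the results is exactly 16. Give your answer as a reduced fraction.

There are 10^5 = 100000 equally likely outcomes.
The number of ordered 5-tuples from {1,…,10} summing to 16 is 1340.
P(sum = 16) = 1340/100000 = 67/5000.

67/5000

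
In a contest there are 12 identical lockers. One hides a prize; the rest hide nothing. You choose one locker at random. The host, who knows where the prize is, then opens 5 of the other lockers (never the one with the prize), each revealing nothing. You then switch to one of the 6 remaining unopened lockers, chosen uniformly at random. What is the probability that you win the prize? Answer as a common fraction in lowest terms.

Your original locker holds the prize with probability 1/12, so the other 11 collectively hold it with probability 11/12.
The host can always find 5 empty lockers to open, so the reveals don't change that 11/12; it is now spread over the 6 remaining unopened lockers.
P(win by switching) = (11/12) · (1/6) = 11/72.

11/72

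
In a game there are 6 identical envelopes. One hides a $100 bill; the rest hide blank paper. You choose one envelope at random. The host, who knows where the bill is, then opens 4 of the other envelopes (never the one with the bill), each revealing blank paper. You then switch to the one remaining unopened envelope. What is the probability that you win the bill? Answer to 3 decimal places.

0.833

Your original envelope holds the bill with probability 1/6, so the other 5 collectively hold it with probability 5/6.
The host can always find 4 empty envelopes to open, so the reveals don't change that 5/6; it is now spread over the 1 remaining unopened envelope.
P(win by switching) = (5/6) · (1/1) = 5/6 ≈ 0.833.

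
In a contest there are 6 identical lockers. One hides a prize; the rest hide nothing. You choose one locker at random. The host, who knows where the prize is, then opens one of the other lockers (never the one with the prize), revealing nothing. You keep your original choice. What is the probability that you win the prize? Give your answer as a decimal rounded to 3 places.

0.167

The host can always open an empty locker regardless of your choice, so this gives no information about your original locker.
P(win by staying) = 1/6 ≈ 0.167.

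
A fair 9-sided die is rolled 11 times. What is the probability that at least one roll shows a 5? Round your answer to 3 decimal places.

0.726

P(no roll shows a 5) = (8/9)^11 ≈ 0.274.
P(at least one) = 1 − 0.274 = 0.726.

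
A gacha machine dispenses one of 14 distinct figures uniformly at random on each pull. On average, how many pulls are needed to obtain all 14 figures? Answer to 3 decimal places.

After i distinct types are collected, each trial gives a new one with probability (14−i)/14, so the expected wait for the next new type is 14/(14−i).
E = 14/14 + 14/13 + 14/12 + 14/11 + 14/10 + 14/9 + 14/8 + 14/7 + 14/6 + 14/5 + 14/4 + 14/3 + 14/2 + 14/1 = 1171733/25740 ≈ 45.522.

45.522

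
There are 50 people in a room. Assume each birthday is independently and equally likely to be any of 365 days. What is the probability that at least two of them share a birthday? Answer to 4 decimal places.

It's easier to compute the probability that all 50 are distinct.
P(all distinct) = 365/365 · 364/365 · ··· · 316/365 ≈ 0.0296.
So the probability of at least one match is 1 − 0.0296 = 0.9704.

0.9704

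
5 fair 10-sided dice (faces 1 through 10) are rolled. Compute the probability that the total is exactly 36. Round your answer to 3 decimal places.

There are 10^5 = 100000 equally likely outcomes.
The number of ordered 5-tuples from {1,…,10} summing to 36 is 2710.
P(sum = 36) = 2710/100000 = 271/10000 ≈ 0.027.

0.027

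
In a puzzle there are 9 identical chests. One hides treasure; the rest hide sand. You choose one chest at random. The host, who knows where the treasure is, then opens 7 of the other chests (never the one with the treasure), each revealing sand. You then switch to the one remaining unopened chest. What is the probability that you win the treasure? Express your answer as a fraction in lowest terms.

Your original chest holds the treasure with probability 1/9, so the other 8 collectively hold it with probability 8/9.
The host can always find 7 empty chests to open, so the reveals don't change that 8/9; it is now spread over the 1 remaining unopened chest.
P(win by switching) = (8/9) · (1/1) = 8/9.

8/9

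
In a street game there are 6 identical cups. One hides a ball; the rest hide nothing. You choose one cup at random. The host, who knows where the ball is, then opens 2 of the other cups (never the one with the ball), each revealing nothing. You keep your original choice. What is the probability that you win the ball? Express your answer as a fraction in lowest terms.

The host can always open 2 empty cups regardless of your choice, so the reveals give no information about your original cup.
P(win by staying) = 1/6.

1/6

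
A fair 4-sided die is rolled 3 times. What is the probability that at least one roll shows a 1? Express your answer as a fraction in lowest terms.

P(no roll shows a 1) = (3/4)^3 = 27/64.
P(at least one) = 1 − 27/64 = 37/64.

37/64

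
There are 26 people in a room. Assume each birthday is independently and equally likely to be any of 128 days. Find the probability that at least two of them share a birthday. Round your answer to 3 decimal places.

It's easier to compute the probability that all 26 are distinct.
P(all distinct) = 128/128 · 127/128 · ··· · 103/128 ≈ 0.065.
So the probability of at least one match is 1 − 0.065 = 0.935.

0.935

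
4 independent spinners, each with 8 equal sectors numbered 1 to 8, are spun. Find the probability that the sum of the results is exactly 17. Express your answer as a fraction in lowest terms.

21/256

There are 8^4 = 4096 equally likely outcomes.
The number of ordered 4-tuples from {1,…,8} summing to 17 is 336.
P(sum = 17) = 336/4096 = 21/256.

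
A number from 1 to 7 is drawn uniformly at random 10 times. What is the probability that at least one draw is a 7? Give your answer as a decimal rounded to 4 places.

0.7859

P(no draw is a 7) = (6/7)^10 ≈ 0.2141.
P(at least one) = 1 − 0.2141 = 0.7859.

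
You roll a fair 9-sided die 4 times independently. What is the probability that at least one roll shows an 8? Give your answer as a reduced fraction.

2465/6561

P(no roll shows an 8) = (8/9)^4 = 4096/6561.
P(at least one) = 1 − 4096/6561 = 2465/6561.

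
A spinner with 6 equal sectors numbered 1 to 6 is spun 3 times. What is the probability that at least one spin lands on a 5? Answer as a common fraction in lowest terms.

91/216

P(no spin lands on a 5) = (5/6)^3 = 125/216.
P(at least one) = 1 − 125/216 = 91/216.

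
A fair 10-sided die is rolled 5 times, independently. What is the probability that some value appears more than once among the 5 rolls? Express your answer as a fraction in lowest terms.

P(all 5 different) = 10/10 · 9/10 · ··· · 6/10 = 189/625.
P(at least two equal) = 1 − 189/625 = 436/625.

436/625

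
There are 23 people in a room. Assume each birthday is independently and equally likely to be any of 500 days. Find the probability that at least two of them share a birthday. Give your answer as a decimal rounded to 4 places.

0.4018

It's easier to compute the probability that all 23 are distinct.
P(all distinct) = 500/500 · 499/500 · ··· · 478/500 ≈ 0.5982.
So the probability of at least one match is 1 − 0.5982 = 0.4018.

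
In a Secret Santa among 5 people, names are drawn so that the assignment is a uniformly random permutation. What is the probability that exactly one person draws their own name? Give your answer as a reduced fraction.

Choose which one is fixed: C(5,1) = 5 ways.
The remaining 4 must have no fixed point: D(4) = 9.
P = 5·9/120 = 3/8.

3/8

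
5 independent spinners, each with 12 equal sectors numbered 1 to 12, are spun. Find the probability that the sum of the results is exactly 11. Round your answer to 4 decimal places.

There are 12^5 = 248832 equally likely outcomes.
The number of ordered 5-tuples from {1,…,12} summing to 11 is 210.
P(sum = 11) = 210/248832 = 35/41472 ≈ 0.0008.

0.0008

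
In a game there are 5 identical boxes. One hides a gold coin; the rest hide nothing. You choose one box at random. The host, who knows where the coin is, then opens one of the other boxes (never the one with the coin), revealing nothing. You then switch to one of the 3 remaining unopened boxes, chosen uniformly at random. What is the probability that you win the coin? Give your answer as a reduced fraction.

Your original box holds the coin with probability 1/5, so the other 4 collectively hold it with probability 4/5.
The host can always find an empty box to open, so this doesn't change that 4/5; it is now spread over the 3 remaining unopened boxes.
P(win by switching) = (4/5) · (1/3) = 4/15.

4/15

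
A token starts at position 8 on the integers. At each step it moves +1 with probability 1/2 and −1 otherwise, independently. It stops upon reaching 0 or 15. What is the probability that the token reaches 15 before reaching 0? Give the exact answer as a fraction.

8/15

With a fair step, P(i) = ½P(i−1) + ½P(i+1) with P(0)=0, P(15)=1 has the linear solution P(i) = i/15.
P(8) = 8/15.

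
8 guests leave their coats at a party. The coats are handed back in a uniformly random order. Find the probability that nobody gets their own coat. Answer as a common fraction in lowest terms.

2119/5760

This is the derangement probability: permutations of 8 with no fixed point.
D(8) = 8! · (1 − 1/1! + 1/2! − ··· + (−1)^8/8!) = 14833.
P = 14833/40320 = 2119/5760.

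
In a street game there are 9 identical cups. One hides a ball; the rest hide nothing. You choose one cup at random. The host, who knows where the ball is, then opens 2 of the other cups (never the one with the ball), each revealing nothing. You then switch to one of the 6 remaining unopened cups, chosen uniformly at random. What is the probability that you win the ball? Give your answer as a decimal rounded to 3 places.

Your original cup holds the ball with probability 1/9, so the other 8 collectively hold it with probability 8/9.
The host can always find 2 empty cups to open, so the reveals don't change that 8/9; it is now spread over the 6 remaining unopened cups.
P(win by switching) = (8/9) · (1/6) = 4/27 ≈ 0.148.

0.148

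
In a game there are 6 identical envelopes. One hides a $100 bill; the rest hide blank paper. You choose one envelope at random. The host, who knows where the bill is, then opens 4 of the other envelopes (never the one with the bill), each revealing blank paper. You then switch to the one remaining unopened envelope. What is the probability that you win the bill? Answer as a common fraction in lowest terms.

5/6

Your original envelope holds the bill with probability 1/6, so the other 5 collectively hold it with probability 5/6.
The host can always find 4 empty envelopes to open, so the reveals don't change that 5/6; it is now spread over the 1 remaining unopened envelope.
P(win by switching) = (5/6) · (1/1) = 5/6.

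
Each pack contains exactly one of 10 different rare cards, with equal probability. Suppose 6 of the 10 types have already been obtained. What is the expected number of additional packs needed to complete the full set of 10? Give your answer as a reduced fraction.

Starting from 6 distinct types, each trial gives a new one with probability (10−i)/10 when i types are held, so the wait for the next new type is 10/(10−i).
E = 10/4 + 10/3 + 10/2 + 10/1 = 125/6.

125/6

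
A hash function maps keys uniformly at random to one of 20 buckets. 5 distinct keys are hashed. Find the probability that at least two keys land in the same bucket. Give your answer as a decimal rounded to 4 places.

0.4186

It's easier to compute the probability that all 5 are distinct.
P(all distinct) = 20/20 · 19/20 · ··· · 16/20 ≈ 0.5814.
So the probability of at least one match is 1 − 0.5814 = 0.4186.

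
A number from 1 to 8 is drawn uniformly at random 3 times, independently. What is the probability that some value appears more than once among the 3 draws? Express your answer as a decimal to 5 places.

0.34375

P(all 3 different) = 8/8 · 7/8 · ··· · 6/8 ≈ 0.65625.
P(at least two equal) = 1 − 0.65625 = 0.34375.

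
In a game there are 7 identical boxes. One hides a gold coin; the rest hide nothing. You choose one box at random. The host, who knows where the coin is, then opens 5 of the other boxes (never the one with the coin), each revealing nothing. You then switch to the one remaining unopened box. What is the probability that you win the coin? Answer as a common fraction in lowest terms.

Your original box holds the coin with probability 1/7, so the other 6 collectively hold it with probability 6/7.
The host can always find 5 empty boxes to open, so the reveals don't change that 6/7; it is now spread over the 1 remaining unopened box.
P(win by switching) = (6/7) · (1/1) = 6/7.

6/7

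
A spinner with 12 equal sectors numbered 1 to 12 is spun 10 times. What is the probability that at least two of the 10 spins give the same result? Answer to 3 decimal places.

0.996

P(all 10 different) = 12/12 · 11/12 · ··· · 3/12 ≈ 0.004.
P(at least two equal) = 1 − 0.004 = 0.996.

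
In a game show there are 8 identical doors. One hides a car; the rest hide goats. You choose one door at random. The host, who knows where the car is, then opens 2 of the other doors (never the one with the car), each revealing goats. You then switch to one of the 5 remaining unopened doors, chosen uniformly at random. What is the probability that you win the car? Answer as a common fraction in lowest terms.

7/40

Your original door holds the car with probability 1/8, so the other 7 collectively hold it with probability 7/8.
The host can always find 2 empty doors to open, so the reveals don't change that 7/8; it is now spread over the 5 remaining unopened doors.
P(win by switching) = (7/8) · (1/5) = 7/40.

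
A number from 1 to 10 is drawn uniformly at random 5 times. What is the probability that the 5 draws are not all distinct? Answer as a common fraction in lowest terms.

436/625

P(all 5 different) = 10/10 · 9/10 · ··· · 6/10 = 189/625.
P(at least two equal) = 1 − 189/625 = 436/625.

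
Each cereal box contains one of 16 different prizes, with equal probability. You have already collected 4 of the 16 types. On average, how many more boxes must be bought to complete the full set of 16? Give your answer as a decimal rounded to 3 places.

49.651

Starting from 4 distinct types, each trial gives a new one with probability (16−i)/16 when i types are held, so the wait for the next new type is 16/(16−i).
E = 16/12 + 16/11 + 16/10 + 16/9 + 16/8 + 16/7 + 16/6 + 16/5 + 16/4 + 16/3 + 16/2 + 16/1 = 172042/3465 ≈ 49.651.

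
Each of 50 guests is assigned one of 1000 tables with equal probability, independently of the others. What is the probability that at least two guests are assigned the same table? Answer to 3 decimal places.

0.712

It's easier to compute the probability that all 50 are distinct.
P(all distinct) = 1000/1000 · 999/1000 · ··· · 951/1000 ≈ 0.288.
So the probability of at least one match is 1 − 0.288 = 0.712.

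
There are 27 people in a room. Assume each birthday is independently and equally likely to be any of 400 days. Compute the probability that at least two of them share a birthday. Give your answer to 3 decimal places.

0.592

It's easier to compute the probability that all 27 are distinct.
P(all distinct) = 400/400 · 399/400 · ··· · 374/400 ≈ 0.408.
So the probability of at least one match is 1 − 0.408 = 0.592.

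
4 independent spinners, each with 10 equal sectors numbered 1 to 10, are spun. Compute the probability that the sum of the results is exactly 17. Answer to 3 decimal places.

There are 10^4 = 10000 equally likely outcomes.
The number of ordered 4-tuples from {1,…,10} summing to 17 is 480.
P(sum = 17) = 480/10000 = 6/125 ≈ 0.048.

0.048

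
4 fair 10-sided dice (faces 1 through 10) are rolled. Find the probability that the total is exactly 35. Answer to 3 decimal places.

There are 10^4 = 10000 equally likely outcomes.
The number of ordered 4-tuples from {1,…,10} summing to 35 is 56.
P(sum = 35) = 56/10000 = 7/1250 ≈ 0.006.

0.006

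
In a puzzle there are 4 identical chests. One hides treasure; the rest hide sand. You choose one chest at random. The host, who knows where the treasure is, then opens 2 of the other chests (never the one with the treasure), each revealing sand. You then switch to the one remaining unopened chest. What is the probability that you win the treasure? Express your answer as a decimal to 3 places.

Your original chest holds the treasure with probability 1/4, so the other 3 collectively hold it with probability 3/4.
The host can always find 2 empty chests to open, so the reveals don't change that 3/4; it is now spread over the 1 remaining unopened chest.
P(win by switching) = (3/4) · (1/1) = 3/4 ≈ 0.750.

0.750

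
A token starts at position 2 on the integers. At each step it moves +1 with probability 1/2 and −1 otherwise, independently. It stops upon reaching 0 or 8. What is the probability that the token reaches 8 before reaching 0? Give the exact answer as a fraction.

With a fair step, P(i) = ½P(i−1) + ½P(i+1) with P(0)=0, P(8)=1 has the linear solution P(i) = i/8.
P(2) = 2/8 = 1/4.

1/4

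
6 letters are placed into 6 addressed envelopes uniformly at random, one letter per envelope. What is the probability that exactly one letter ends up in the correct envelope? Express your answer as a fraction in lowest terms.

Choose which one is fixed: C(6,1) = 6 ways.
The remaining 5 must have no fixed point: D(5) = 44.
P = 6·44/720 = 11/30.

11/30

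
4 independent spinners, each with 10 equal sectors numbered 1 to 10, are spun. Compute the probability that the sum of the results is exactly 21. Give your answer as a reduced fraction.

33/500

There are 10^4 = 10000 equally likely outcomes.
The number of ordered 4-tuples from {1,…,10} summing to 21 is 660.
P(sum = 21) = 660/10000 = 33/500.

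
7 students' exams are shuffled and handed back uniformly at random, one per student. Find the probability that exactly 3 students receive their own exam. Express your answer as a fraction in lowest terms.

Choose which 3 of the 7 are fixed: C(7,3) = 35 ways.
The remaining 4 must have no fixed point: D(4) = 9.
P = 35·9/5040 = 1/16.

1/16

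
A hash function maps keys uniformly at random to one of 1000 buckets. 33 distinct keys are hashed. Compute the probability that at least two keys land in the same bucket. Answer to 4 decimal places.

0.4136

It's easier to compute the probability that all 33 are distinct.
P(all distinct) = 1000/1000 · 999/1000 · ··· · 968/1000 ≈ 0.5864.
So the probability of at least one match is 1 − 0.5864 = 0.4136.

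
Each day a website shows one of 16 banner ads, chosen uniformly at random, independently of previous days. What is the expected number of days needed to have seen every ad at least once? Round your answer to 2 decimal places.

54.09

After i distinct types are collected, each trial gives a new one with probability (16−i)/16, so the expected wait for the next new type is 16/(16−i).
E = 16/16 + 16/15 + 16/14 + 16/13 + 16/12 + 16/11 + 16/10 + 16/9 + 16/8 + 16/7 + 16/6 + 16/5 + 16/4 + 16/3 + 16/2 + 16/1 = 2436559/45045 ≈ 54.09.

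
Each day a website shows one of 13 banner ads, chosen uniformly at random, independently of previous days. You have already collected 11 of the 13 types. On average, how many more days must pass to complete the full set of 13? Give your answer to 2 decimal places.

19.50

Starting from 11 distinct types, each trial gives a new one with probability (13−i)/13 when i types are held, so the wait for the next new type is 13/(13−i).
E = 13/2 + 13/1 = 39/2 ≈ 19.50.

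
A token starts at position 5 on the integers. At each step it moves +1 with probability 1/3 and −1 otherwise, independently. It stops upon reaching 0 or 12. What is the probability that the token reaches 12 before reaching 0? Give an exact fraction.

Let r = q/p = (2/3)/(1/3) = 2. The recurrence P(i) = p·P(i+1) + q·P(i−1) with P(0)=0, P(12)=1 gives P(i) = (1 − r^i)/(1 − r^12).
P(5) = (1 − (2)^5) / (1 − (2)^12) = 31/4095.

31/4095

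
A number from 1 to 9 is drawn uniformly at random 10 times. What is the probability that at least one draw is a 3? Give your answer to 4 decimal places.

0.6921

P(no draw is a 3) = (8/9)^10 ≈ 0.3079.
P(at least one) = 1 − 0.3079 = 0.6921.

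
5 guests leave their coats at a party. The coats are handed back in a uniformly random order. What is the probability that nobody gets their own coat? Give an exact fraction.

11/30

This is the derangement probability: permutations of 5 with no fixed point.
D(5) = 5! · (1 − 1/1! + 1/2! − ··· + (−1)^5/5!) = 44.
P = 44/120 = 11/30.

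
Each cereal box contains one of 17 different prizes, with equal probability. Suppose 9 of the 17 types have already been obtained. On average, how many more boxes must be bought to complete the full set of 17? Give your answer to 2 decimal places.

46.20

Starting from 9 distinct types, each trial gives a new one with probability (17−i)/17 when i types are held, so the wait for the next new type is 17/(17−i).
E = 17/8 + 17/7 + 17/6 + 17/5 + 17/4 + 17/3 + 17/2 + 17/1 = 12937/280 ≈ 46.20.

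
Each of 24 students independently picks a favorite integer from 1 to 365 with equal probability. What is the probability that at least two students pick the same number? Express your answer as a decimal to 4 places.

0.5383

It's easier to compute the probability that all 24 are distinct.
P(all distinct) = 365/365 · 364/365 · ··· · 342/365 ≈ 0.4617.
So the probability of at least one match is 1 − 0.4617 = 0.5383.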